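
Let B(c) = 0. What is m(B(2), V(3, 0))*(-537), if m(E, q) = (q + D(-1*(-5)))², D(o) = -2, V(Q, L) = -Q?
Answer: -13425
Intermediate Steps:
m(E, q) = (-2 + q)² (m(E, q) = (q - 2)² = (-2 + q)²)
m(B(2), V(3, 0))*(-537) = (-2 - 1*3)²*(-537) = (-2 - 3)²*(-537) = (-5)²*(-537) = 25*(-537) = -13425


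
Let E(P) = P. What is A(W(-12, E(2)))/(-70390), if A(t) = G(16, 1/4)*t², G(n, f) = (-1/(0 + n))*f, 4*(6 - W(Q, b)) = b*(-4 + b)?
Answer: 49/4504960 ≈ 1.0877e-5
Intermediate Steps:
W(Q, b) = 6 - b*(-4 + b)/4
G(n, f) = -f/n (G(n, f) = (-1/n)*f = -f/n)
A(t) = -t²/64 (A(t) = (-1/(4*16))*t² = (-1*¼*1/16)*t² = -t²/64)
A(W(-12, E(2)))/(-70390) = -(6 + 2 - ¼*2²)²/64/(-70390) = -(6 + 2 - ¼*4)²/64*(-1/70390) = -(6 + 2 - 1)²/64*(-1/70390) = -1/64*7²*(-1/70390) = -1/64*49*(-1/70390) = -49/64*(-1/70390) = 49/4504960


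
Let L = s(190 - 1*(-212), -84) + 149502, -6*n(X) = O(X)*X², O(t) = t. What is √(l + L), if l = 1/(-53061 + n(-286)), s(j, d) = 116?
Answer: √19916737031618581385/11537645 ≈ 386.80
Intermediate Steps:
n(X) = -X³/6 (n(X) = -X*X²/6 = -X³/6)
L = 149618 (L = 116 + 149502 = 149618)
l = 3/11537645 (l = 1/(-53061 - ⅙*(-286)³) = 1/(-53061 - ⅙*(-23393656)) = 1/(-53061 + 11696828/3) = 1/(11537645/3) = 3/11537645 ≈ 2.6002e-7)
√(l + L) = √(3/11537645 + 149618) = √(1726239369613/11537645) = √19916737031618581385/11537645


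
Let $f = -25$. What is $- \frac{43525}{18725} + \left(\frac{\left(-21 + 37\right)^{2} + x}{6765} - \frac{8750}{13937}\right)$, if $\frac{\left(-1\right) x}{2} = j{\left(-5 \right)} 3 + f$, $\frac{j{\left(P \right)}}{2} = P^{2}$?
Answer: $- \frac{902257967}{305708095} \approx -2.9514$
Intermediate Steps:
$j{\left(P \right)} = 2 P^{2}$
$x = -250$ ($x = - 2 \left(2 \left(-5\right)^{2} \cdot 3 - 25\right) = - 2 \left(2 \cdot 25 \cdot 3 - 25\right) = - 2 \left(50 \cdot 3 - 25\right) = - 2 \left(150 - 25\right) = \left(-2\right) 125 = -250$)
$- \frac{43525}{18725} + \left(\frac{\left(-21 + 37\right)^{2} + x}{6765} - \frac{8750}{13937}\right) = - \frac{43525}{18725} - \left(\frac{1250}{1991} - \frac{\left(-21 + 37\right)^{2} - 250}{6765}\right) = \left(-43525\right) \frac{1}{18725} - \left(\frac{1250}{1991} - \left(16^{2} - 250\right) \frac{1}{6765}\right) = - \frac{1741}{749} - \left(\frac{1250}{1991} - \left(256 - 250\right) \frac{1}{6765}\right) = - \frac{1741}{749} + \left(6 \cdot \frac{1}{6765} - \frac{1250}{1991}\right) = - \frac{1741}{749} + \left(\frac{2}{2255} - \frac{1250}{1991}\right) = - \frac{1741}{749} - \frac{255888}{408155} = - \frac{902257967}{305708095}$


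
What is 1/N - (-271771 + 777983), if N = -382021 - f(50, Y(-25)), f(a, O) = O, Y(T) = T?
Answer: -193370959153/381996 ≈ -5.0621e+5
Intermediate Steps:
N = -381996 (N = -382021 - 1*(-25) = -382021 + 25 = -381996)
1/N - (-271771 + 777983) = 1/(-381996) - (-271771 + 777983) = -1/381996 - 1*506212 = -1/381996 - 506212 = -193370959153/381996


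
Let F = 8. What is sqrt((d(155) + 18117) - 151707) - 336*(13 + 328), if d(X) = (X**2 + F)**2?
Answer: -114576 + sqrt(577451499) ≈ -90546.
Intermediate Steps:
d(X) = (8 + X**2)**2 (d(X) = (X**2 + 8)**2 = (8 + X**2)**2)
sqrt((d(155) + 18117) - 151707) - 336*(13 + 328) = sqrt(((8 + 155**2)**2 + 18117) - 151707) - 336*(13 + 328) = sqrt(((8 + 24025)**2 + 18117) - 151707) - 336*341 = sqrt((24033**2 + 18117) - 151707) - 1*114576 = sqrt((577585089 + 18117) - 151707) - 114576 = sqrt(577603206 - 151707) - 114576 = sqrt(577451499) - 114576 = -114576 + sqrt(577451499)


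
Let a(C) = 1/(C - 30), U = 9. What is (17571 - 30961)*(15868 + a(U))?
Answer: -4461909530/21 ≈ -2.1247e+8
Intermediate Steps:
a(C) = 1/(-30 + C)
(17571 - 30961)*(15868 + a(U)) = (17571 - 30961)*(15868 + 1/(-30 + 9)) = -13390*(15868 + 1/(-21)) = -13390*(15868 - 1/21) = -13390*333227/21 = -4461909530/21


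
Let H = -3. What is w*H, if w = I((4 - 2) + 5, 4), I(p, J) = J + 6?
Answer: -30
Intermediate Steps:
I(p, J) = 6 + J
w = 10 (w = 6 + 4 = 10)
w*H = 10*(-3) = -30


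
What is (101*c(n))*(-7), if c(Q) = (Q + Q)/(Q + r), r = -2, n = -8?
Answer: -5656/5 ≈ -1131.2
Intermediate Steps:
c(Q) = 2*Q/(-2 + Q) (c(Q) = (Q + Q)/(Q - 2) = (2*Q)/(-2 + Q) = 2*Q/(-2 + Q))
(101*c(n))*(-7) = (101*(2*(-8)/(-2 - 8)))*(-7) = (101*(2*(-8)/(-10)))*(-7) = (101*(2*(-8)*(-⅒)))*(-7) = (101*(8/5))*(-7) = (808/5)*(-7) = -5656/5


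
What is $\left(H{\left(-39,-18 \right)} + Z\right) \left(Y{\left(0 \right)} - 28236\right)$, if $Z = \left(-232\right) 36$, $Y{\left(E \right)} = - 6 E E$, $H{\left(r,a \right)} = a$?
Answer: $236335320$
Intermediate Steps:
$Y{\left(E \right)} = - 6 E^{2}$
$Z = -8352$
$\left(H{\left(-39,-18 \right)} + Z\right) \left(Y{\left(0 \right)} - 28236\right) = \left(-18 - 8352\right) \left(- 6 \cdot 0^{2} - 28236\right) = - 8370 \left(\left(-6\right) 0 - 28236\right) = - 8370 \left(0 - 28236\right) = \left(-8370\right) \left(-28236\right) = 236335320$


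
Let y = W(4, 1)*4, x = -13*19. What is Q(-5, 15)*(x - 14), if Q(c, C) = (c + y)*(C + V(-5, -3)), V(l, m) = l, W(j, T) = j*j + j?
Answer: -195750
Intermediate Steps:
x = -247
W(j, T) = j + j² (W(j, T) = j² + j = j + j²)
y = 80 (y = (4*(1 + 4))*4 = (4*5)*4 = 20*4 = 80)
Q(c, C) = (-5 + C)*(80 + c) (Q(c, C) = (c + 80)*(C - 5) = (80 + c)*(-5 + C) = (-5 + C)*(80 + c))
Q(-5, 15)*(x - 14) = (-400 - 5*(-5) + 80*15 + 15*(-5))*(-247 - 14) = (-400 + 25 + 1200 - 75)*(-261) = 750*(-261) = -195750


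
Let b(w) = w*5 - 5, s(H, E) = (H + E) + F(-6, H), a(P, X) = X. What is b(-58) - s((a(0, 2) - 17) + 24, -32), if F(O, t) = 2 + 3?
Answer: -277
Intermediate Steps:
F(O, t) = 5
s(H, E) = 5 + E + H (s(H, E) = (H + E) + 5 = (E + H) + 5 = 5 + E + H)
b(w) = -5 + 5*w (b(w) = 5*w - 5 = -5 + 5*w)
b(-58) - s((a(0, 2) - 17) + 24, -32) = (-5 + 5*(-58)) - (5 - 32 + ((2 - 17) + 24)) = (-5 - 290) - (5 - 32 + (-15 + 24)) = -295 - (5 - 32 + 9) = -295 - 1*(-18) = -295 + 18 = -277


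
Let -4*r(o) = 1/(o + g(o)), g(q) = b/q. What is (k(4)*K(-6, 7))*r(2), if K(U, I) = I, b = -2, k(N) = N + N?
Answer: -14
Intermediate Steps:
k(N) = 2*N
g(q) = -2/q
r(o) = -1/(4*(o - 2/o))
(k(4)*K(-6, 7))*r(2) = ((2*4)*7)*(-1*2/(-8 + 4*2**2)) = (8*7)*(-1*2/(-8 + 4*4)) = 56*(-1*2/(-8 + 16)) = 56*(-1*2/8) = 56*(-1*2*1/8) = 56*(-1/4) = -14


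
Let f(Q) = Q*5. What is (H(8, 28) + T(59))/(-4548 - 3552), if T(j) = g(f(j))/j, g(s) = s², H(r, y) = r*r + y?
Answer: -1567/8100 ≈ -0.19346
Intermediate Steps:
H(r, y) = y + r² (H(r, y) = r² + y = y + r²)
f(Q) = 5*Q
T(j) = 25*j (T(j) = (5*j)²/j = (25*j²)/j = 25*j)
(H(8, 28) + T(59))/(-4548 - 3552) = ((28 + 8²) + 25*59)/(-4548 - 3552) = ((28 + 64) + 1475)/(-8100) = (92 + 1475)*(-1/8100) = 1567*(-1/8100) = -1567/8100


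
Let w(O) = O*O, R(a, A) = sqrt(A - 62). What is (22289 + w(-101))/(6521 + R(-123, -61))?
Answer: 105933645/21261782 - 16245*I*sqrt(123)/21261782 ≈ 4.9824 - 0.0084737*I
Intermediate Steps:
R(a, A) = sqrt(-62 + A)
w(O) = O**2
(22289 + w(-101))/(6521 + R(-123, -61)) = (22289 + (-101)**2)/(6521 + sqrt(-62 - 61)) = (22289 + 10201)/(6521 + sqrt(-123)) = 32490/(6521 + I*sqrt(123))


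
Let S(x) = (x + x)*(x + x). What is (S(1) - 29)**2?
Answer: 625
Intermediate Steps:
S(x) = 4*x**2 (S(x) = (2*x)*(2*x) = 4*x**2)
(S(1) - 29)**2 = (4*1**2 - 29)**2 = (4*1 - 29)**2 = (4 - 29)**2 = (-25)**2 = 625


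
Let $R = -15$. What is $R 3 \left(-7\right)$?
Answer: $315$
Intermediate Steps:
$R 3 \left(-7\right) = \left(-15\right) 3 \left(-7\right) = \left(-45\right) \left(-7\right) = 315$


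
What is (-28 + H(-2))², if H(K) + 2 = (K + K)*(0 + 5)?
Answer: 2500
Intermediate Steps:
H(K) = -2 + 10*K (H(K) = -2 + (K + K)*(0 + 5) = -2 + (2*K)*5 = -2 + 10*K)
(-28 + H(-2))² = (-28 + (-2 + 10*(-2)))² = (-28 + (-2 - 20))² = (-28 - 22)² = (-50)² = 2500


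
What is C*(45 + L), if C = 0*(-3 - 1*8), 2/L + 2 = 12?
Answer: 0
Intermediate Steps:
L = ⅕ (L = 2/(-2 + 12) = 2/10 = 2*(⅒) = ⅕ ≈ 0.20000)
C = 0 (C = 0*(-3 - 8) = 0*(-11) = 0)
C*(45 + L) = 0*(45 + ⅕) = 0*(226/5) = 0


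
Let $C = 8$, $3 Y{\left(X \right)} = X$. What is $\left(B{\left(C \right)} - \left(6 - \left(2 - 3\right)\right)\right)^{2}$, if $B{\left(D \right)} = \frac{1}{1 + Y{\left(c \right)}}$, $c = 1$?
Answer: $\frac{625}{16} \approx 39.063$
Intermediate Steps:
$Y{\left(X \right)} = \frac{X}{3}$
$B{\left(D \right)} = \frac{3}{4}$ ($B{\left(D \right)} = \frac{1}{1 + \frac{1}{3} \cdot 1} = \frac{1}{1 + \frac{1}{3}} = \frac{1}{\frac{4}{3}} = \frac{3}{4}$)
$\left(B{\left(C \right)} - \left(6 - \left(2 - 3\right)\right)\right)^{2} = \left(\frac{3}{4} - \left(6 - \left(2 - 3\right)\right)\right)^{2} = \left(\frac{3}{4} + \left(1 \left(-1\right) - 6\right)\right)^{2} = \left(\frac{3}{4} - 7\right)^{2} = \left(- \frac{25}{4}\right)^{2} = \frac{625}{16}$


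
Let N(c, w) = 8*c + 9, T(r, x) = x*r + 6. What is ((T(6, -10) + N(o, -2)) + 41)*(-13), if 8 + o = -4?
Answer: 1300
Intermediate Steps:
o = -12 (o = -8 - 4 = -12)
T(r, x) = 6 + r*x (T(r, x) = r*x + 6 = 6 + r*x)
N(c, w) = 9 + 8*c
((T(6, -10) + N(o, -2)) + 41)*(-13) = (((6 + 6*(-10)) + (9 + 8*(-12))) + 41)*(-13) = (((6 - 60) + (9 - 96)) + 41)*(-13) = ((-54 - 87) + 41)*(-13) = (-141 + 41)*(-13) = -100*(-13) = 1300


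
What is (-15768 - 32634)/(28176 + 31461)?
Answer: -16134/19879 ≈ -0.81161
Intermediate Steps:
(-15768 - 32634)/(28176 + 31461) = -48402/59637 = -48402*1/59637 = -16134/19879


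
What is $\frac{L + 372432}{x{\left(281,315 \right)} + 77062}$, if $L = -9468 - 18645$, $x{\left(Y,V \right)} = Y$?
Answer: $\frac{114773}{25781} \approx 4.4518$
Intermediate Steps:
$L = -28113$ ($L = -9468 - 18645 = -28113$)
$\frac{L + 372432}{x{\left(281,315 \right)} + 77062} = \frac{-28113 + 372432}{281 + 77062} = \frac{344319}{77343} = 344319 \cdot \frac{1}{77343} = \frac{114773}{25781}$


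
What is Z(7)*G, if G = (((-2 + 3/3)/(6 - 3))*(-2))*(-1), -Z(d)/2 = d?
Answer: 28/3 ≈ 9.3333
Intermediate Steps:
Z(d) = -2*d
G = -⅔ (G = (((-2 + 3*(⅓))/3)*(-2))*(-1) = (((-2 + 1)*(⅓))*(-2))*(-1) = (-1*⅓*(-2))*(-1) = -⅓*(-2)*(-1) = (⅔)*(-1) = -⅔ ≈ -0.66667)
Z(7)*G = -2*7*(-⅔) = -14*(-⅔) = 28/3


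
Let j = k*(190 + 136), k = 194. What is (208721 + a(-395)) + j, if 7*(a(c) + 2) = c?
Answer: 1903346/7 ≈ 2.7191e+5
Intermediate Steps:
a(c) = -2 + c/7
j = 63244 (j = 194*(190 + 136) = 194*326 = 63244)
(208721 + a(-395)) + j = (208721 + (-2 + (1/7)*(-395))) + 63244 = (208721 + (-2 - 395/7)) + 63244 = (208721 - 409/7) + 63244 = 1460638/7 + 63244 = 1903346/7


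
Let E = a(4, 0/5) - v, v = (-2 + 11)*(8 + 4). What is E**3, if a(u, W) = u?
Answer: -1124864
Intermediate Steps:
v = 108 (v = 9*12 = 108)
E = -104 (E = 4 - 1*108 = 4 - 108 = -104)
E**3 = (-104)**3 = -1124864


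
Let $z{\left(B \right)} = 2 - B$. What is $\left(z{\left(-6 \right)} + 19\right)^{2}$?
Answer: $729$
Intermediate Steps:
$\left(z{\left(-6 \right)} + 19\right)^{2} = \left(\left(2 - -6\right) + 19\right)^{2} = \left(\left(2 + 6\right) + 19\right)^{2} = \left(8 + 19\right)^{2} = 27^{2} = 729$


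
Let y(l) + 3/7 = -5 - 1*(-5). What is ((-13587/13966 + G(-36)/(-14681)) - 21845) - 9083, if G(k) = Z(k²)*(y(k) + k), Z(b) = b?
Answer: -44386004831165/1435243922 ≈ -30926.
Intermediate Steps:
y(l) = -3/7 (y(l) = -3/7 + (-5 - 1*(-5)) = -3/7 + (-5 + 5) = -3/7 + 0 = -3/7)
G(k) = k²*(-3/7 + k)
((-13587/13966 + G(-36)/(-14681)) - 21845) - 9083 = ((-13587/13966 + ((-36)²*(-3/7 - 36))/(-14681)) - 21845) - 9083 = ((-13587*1/13966 + (1296*(-255/7))*(-1/14681)) - 21845) - 9083 = ((-13587/13966 - 330480/7*(-1/14681)) - 21845) - 9083 = ((-13587/13966 + 330480/102767) - 21845) - 9083 = (3219188451/1435243922 - 21845) - 9083 = -31349684287639/1435243922 - 9083 = -44386004831165/1435243922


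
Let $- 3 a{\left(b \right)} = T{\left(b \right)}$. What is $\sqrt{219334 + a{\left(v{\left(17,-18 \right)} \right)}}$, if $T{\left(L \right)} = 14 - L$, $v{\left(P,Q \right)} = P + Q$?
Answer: $\sqrt{219329} \approx 468.33$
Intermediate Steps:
$a{\left(b \right)} = - \frac{14}{3} + \frac{b}{3}$ ($a{\left(b \right)} = - \frac{14 - b}{3} = - \frac{14}{3} + \frac{b}{3}$)
$\sqrt{219334 + a{\left(v{\left(17,-18 \right)} \right)}} = \sqrt{219334 - \left(\frac{14}{3} - \frac{17 - 18}{3}\right)} = \sqrt{219334 + \left(- \frac{14}{3} + \frac{1}{3} \left(-1\right)\right)} = \sqrt{219334 - 5} = \sqrt{219329}$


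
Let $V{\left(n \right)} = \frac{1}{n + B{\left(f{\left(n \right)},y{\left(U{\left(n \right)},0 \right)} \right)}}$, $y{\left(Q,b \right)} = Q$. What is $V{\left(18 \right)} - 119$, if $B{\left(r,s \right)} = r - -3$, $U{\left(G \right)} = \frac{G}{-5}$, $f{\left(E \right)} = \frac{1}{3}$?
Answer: $- \frac{7613}{64} \approx -118.95$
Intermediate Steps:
$f{\left(E \right)} = \frac{1}{3}$
$U{\left(G \right)} = - \frac{G}{5}$ ($U{\left(G \right)} = G \left(- \frac{1}{5}\right) = - \frac{G}{5}$)
$B{\left(r,s \right)} = 3 + r$ ($B{\left(r,s \right)} = r + 3 = 3 + r$)
$V{\left(n \right)} = \frac{1}{\frac{10}{3} + n}$ ($V{\left(n \right)} = \frac{1}{n + \left(3 + \frac{1}{3}\right)} = \frac{1}{n + \frac{10}{3}} = \frac{1}{\frac{10}{3} + n}$)
$V{\left(18 \right)} - 119 = \frac{3}{10 + 3 \cdot 18} - 119 = \frac{3}{10 + 54} - 119 = \frac{3}{64} - 119 = - \frac{7613}{64}$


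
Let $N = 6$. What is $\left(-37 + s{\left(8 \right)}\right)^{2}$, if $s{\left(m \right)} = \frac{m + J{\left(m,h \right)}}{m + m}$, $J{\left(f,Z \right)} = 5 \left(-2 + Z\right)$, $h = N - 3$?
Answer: $\frac{335241}{256} \approx 1309.5$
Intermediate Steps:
$h = 3$ ($h = 6 - 3 = 3$)
$J{\left(f,Z \right)} = -10 + 5 Z$
$s{\left(m \right)} = \frac{5 + m}{2 m}$ ($s{\left(m \right)} = \frac{m + \left(-10 + 5 \cdot 3\right)}{m + m} = \frac{m + \left(-10 + 15\right)}{2 m} = \left(m + 5\right) \frac{1}{2 m} = \left(5 + m\right) \frac{1}{2 m} = \frac{5 + m}{2 m}$)
$\left(-37 + s{\left(8 \right)}\right)^{2} = \left(-37 + \frac{5 + 8}{2 \cdot 8}\right)^{2} = \left(-37 + \frac{1}{2} \cdot \frac{1}{8} \cdot 13\right)^{2} = \left(-37 + \frac{13}{16}\right)^{2} = \left(- \frac{579}{16}\right)^{2} = \frac{335241}{256}$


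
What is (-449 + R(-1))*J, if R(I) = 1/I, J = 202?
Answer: -90900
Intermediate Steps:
(-449 + R(-1))*J = (-449 + 1/(-1))*202 = (-449 - 1)*202 = -450*202 = -90900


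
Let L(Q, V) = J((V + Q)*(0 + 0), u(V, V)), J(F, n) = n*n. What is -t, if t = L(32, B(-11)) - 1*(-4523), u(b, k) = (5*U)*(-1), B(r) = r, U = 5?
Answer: -5148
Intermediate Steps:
u(b, k) = -25 (u(b, k) = (5*5)*(-1) = 25*(-1) = -25)
J(F, n) = n²
L(Q, V) = 625 (L(Q, V) = (-25)² = 625)
t = 5148 (t = 625 - 1*(-4523) = 625 + 4523 = 5148)
-t = -1*5148 = -5148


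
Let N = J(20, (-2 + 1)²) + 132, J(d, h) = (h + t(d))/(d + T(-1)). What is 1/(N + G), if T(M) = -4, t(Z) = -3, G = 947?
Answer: 8/8631 ≈ 0.00092689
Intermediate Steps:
J(d, h) = (-3 + h)/(-4 + d) (J(d, h) = (h - 3)/(d - 4) = (-3 + h)/(-4 + d))
N = 1055/8 (N = (-3 + (-2 + 1)²)/(-4 + 20) + 132 = (-3 + (-1)²)/16 + 132 = (-3 + 1)/16 + 132 = (1/16)*(-2) + 132 = -⅛ + 132 = 1055/8 ≈ 131.88)
1/(N + G) = 1/(1055/8 + 947) = 1/(8631/8) = 8/8631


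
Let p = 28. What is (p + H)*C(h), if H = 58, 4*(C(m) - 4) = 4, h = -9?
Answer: 430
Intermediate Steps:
C(m) = 5 (C(m) = 4 + (¼)*4 = 4 + 1 = 5)
(p + H)*C(h) = (28 + 58)*5 = 86*5 = 430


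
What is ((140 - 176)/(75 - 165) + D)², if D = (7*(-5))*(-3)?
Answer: 277729/25 ≈ 11109.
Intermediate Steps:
D = 105 (D = -35*(-3) = 105)
((140 - 176)/(75 - 165) + D)² = ((140 - 176)/(75 - 165) + 105)² = (-36/(-90) + 105)² = (-36*(-1/90) + 105)² = (⅖ + 105)² = (527/5)² = 277729/25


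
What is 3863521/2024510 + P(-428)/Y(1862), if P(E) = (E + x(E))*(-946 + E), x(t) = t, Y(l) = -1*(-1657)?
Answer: 2387517143737/3354613070 ≈ 711.71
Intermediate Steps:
Y(l) = 1657
P(E) = 2*E*(-946 + E) (P(E) = (E + E)*(-946 + E) = (2*E)*(-946 + E) = 2*E*(-946 + E))
3863521/2024510 + P(-428)/Y(1862) = 3863521/2024510 + (2*(-428)*(-946 - 428))/1657 = 3863521*(1/2024510) + (2*(-428)*(-1374))*(1/1657) = 3863521/2024510 + 1176144*(1/1657) = 3863521/2024510 + 1176144/1657 = 2387517143737/3354613070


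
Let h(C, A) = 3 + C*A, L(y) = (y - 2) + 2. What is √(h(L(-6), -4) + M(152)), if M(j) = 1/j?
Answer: √155990/76 ≈ 5.1968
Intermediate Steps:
L(y) = y (L(y) = (-2 + y) + 2 = y)
h(C, A) = 3 + A*C
√(h(L(-6), -4) + M(152)) = √((3 - 4*(-6)) + 1/152) = √((3 + 24) + 1/152) = √(27 + 1/152) = √(4105/152) = √155990/76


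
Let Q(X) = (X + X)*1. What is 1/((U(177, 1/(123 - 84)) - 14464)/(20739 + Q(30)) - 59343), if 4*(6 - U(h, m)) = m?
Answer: -3244644/192549164341 ≈ -1.6851e-5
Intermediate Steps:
U(h, m) = 6 - m/4
Q(X) = 2*X (Q(X) = (2*X)*1 = 2*X)
1/((U(177, 1/(123 - 84)) - 14464)/(20739 + Q(30)) - 59343) = 1/(((6 - 1/(4*(123 - 84))) - 14464)/(20739 + 2*30) - 59343) = 1/(((6 - ¼/39) - 14464)/(20739 + 60) - 59343) = 1/(((6 - ¼*1/39) - 14464)/20799 - 59343) = 1/(((6 - 1/156) - 14464)*(1/20799) - 59343) = 1/((935/156 - 14464)*(1/20799) - 59343) = 1/(-2255449/156*1/20799 - 59343) = 1/(-2255449/3244644 - 59343) = 1/(-192549164341/3244644) = -3244644/192549164341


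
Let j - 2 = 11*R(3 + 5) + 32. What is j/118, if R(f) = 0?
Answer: 17/59 ≈ 0.28814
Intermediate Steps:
j = 34 (j = 2 + (11*0 + 32) = 2 + (0 + 32) = 2 + 32 = 34)
j/118 = 34/118 = 34*(1/118) = 17/59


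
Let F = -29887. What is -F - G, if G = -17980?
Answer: 47867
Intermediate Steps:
-F - G = -1*(-29887) - 1*(-17980) = 29887 + 17980 = 47867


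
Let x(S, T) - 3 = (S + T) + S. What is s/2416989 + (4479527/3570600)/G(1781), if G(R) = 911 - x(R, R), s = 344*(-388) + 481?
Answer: -235202301109467/4252721955031000 ≈ -0.055306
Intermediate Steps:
x(S, T) = 3 + T + 2*S (x(S, T) = 3 + ((S + T) + S) = 3 + (T + 2*S) = 3 + T + 2*S)
s = -132991 (s = -133472 + 481 = -132991)
G(R) = 908 - 3*R (G(R) = 911 - (3 + R + 2*R) = 911 - (3 + 3*R) = 911 + (-3 - 3*R) = 908 - 3*R)
s/2416989 + (4479527/3570600)/G(1781) = -132991/2416989 + (4479527/3570600)/(908 - 3*1781) = -132991*1/2416989 + (4479527*(1/3570600))/(908 - 5343) = -132991/2416989 + (4479527/3570600)/(-4435) = -132991/2416989 + (4479527/3570600)*(-1/4435) = -132991/2416989 - 4479527/15835611000 = -235202301109467/4252721955031000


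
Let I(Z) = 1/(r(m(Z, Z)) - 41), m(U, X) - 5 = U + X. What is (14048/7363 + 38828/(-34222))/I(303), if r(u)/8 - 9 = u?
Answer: 479258396274/125988293 ≈ 3804.0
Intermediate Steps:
m(U, X) = 5 + U + X (m(U, X) = 5 + (U + X) = 5 + U + X)
r(u) = 72 + 8*u
I(Z) = 1/(71 + 16*Z) (I(Z) = 1/((72 + 8*(5 + Z + Z)) - 41) = 1/((72 + 8*(5 + 2*Z)) - 41) = 1/((72 + (40 + 16*Z)) - 41) = 1/((112 + 16*Z) - 41) = 1/(71 + 16*Z))
(14048/7363 + 38828/(-34222))/I(303) = (14048/7363 + 38828/(-34222))/(1/(71 + 16*303)) = (14048*(1/7363) + 38828*(-1/34222))/(1/(71 + 4848)) = (14048/7363 - 19414/17111)/(1/4919) = 97430046/(125988293*(1/4919)) = (97430046/125988293)*4919 = 479258396274/125988293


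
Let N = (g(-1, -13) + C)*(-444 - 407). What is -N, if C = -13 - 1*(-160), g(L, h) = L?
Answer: 124246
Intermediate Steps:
C = 147 (C = -13 + 160 = 147)
N = -124246 (N = (-1 + 147)*(-444 - 407) = 146*(-851) = -124246)
-N = -1*(-124246) = 124246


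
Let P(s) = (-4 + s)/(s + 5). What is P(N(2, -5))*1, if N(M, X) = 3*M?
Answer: 2/11 ≈ 0.18182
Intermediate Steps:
P(s) = (-4 + s)/(5 + s)
P(N(2, -5))*1 = ((-4 + 3*2)/(5 + 3*2))*1 = ((-4 + 6)/(5 + 6))*1 = (2/11)*1 = 2/11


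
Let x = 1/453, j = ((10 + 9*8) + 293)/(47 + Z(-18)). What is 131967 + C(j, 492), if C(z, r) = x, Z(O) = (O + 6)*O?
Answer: 59781052/453 ≈ 1.3197e+5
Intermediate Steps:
Z(O) = O*(6 + O) (Z(O) = (6 + O)*O = O*(6 + O))
j = 375/263 (j = ((10 + 9*8) + 293)/(47 - 18*(6 - 18)) = ((10 + 72) + 293)/(47 - 18*(-12)) = (82 + 293)/(47 + 216) = 375/263 ≈ 1.4259)
x = 1/453 ≈ 0.0022075
C(z, r) = 1/453
131967 + C(j, 492) = 131967 + 1/453 = 59781052/453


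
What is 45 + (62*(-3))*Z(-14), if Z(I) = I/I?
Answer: -141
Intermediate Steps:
Z(I) = 1
45 + (62*(-3))*Z(-14) = 45 + (62*(-3))*1 = 45 - 186*1 = 45 - 186 = -141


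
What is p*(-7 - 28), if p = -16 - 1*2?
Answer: 630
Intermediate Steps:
p = -18 (p = -16 - 2 = -18)
p*(-7 - 28) = -18*(-7 - 28) = -18*(-35) = 630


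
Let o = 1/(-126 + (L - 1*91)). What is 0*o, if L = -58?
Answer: 0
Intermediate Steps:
o = -1/275 (o = 1/(-126 + (-58 - 1*91)) = 1/(-126 + (-58 - 91)) = 1/(-126 - 149) = 1/(-275) = -1/275 ≈ -0.0036364)
0*o = 0*(-1/275) = 0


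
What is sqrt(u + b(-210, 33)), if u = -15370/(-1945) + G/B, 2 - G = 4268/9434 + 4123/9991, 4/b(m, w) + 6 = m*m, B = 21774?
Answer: sqrt(68005481024072560037476658029879855890)/2933532489657899658 ≈ 2.8111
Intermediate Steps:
b(m, w) = 4/(-6 + m**2) (b(m, w) = 4/(-6 + m*m) = 4/(-6 + m**2))
G = 53486109/47127547 (G = 2 - (4268/9434 + 4123/9991) = 2 - (4268*(1/9434) + 4123*(1/9991)) = 2 - (2134/4717 + 4123/9991) = 2 - 1*40768985/47127547 = 2 - 40768985/47127547 = 53486109/47127547 ≈ 1.1349)
u = 1051473972216791/133058125353014 (u = -15370/(-1945) + (53486109/47127547)/21774 = -15370*(-1/1945) + (53486109/47127547)*(1/21774) = 3074/389 + 17828703/342051736126 = 1051473972216791/133058125353014 ≈ 7.9024)
sqrt(u + b(-210, 33)) = sqrt(1051473972216791/133058125353014 + 4/(-6 + (-210)**2)) = sqrt(1051473972216791/133058125353014 + 4/(-6 + 44100)) = sqrt(1051473972216791/133058125353014 + 4/44094) = sqrt(1051473972216791/133058125353014 + 4*(1/44094)) = sqrt(1051473972216791/133058125353014 + 2/22047) = sqrt(23182112781714297205/2933532489657899658) = sqrt(68005481024072560037476658029879855890)/2933532489657899658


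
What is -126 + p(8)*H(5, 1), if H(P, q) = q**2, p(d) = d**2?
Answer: -62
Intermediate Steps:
-126 + p(8)*H(5, 1) = -126 + 8**2*1**2 = -126 + 64*1 = -126 + 64 = -62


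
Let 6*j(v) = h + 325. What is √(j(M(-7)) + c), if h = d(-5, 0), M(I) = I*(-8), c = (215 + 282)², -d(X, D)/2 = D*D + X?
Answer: √8894334/6 ≈ 497.06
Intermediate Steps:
d(X, D) = -2*X - 2*D² (d(X, D) = -2*(D*D + X) = -2*(D² + X) = -2*(X + D²) = -2*X - 2*D²)
c = 247009 (c = 497² = 247009)
M(I) = -8*I
h = 10 (h = -2*(-5) - 2*0² = 10 - 2*0 = 10 + 0 = 10)
j(v) = 335/6 (j(v) = (10 + 325)/6 = (⅙)*335 = 335/6)
√(j(M(-7)) + c) = √(335/6 + 247009) = √(1482389/6) = √8894334/6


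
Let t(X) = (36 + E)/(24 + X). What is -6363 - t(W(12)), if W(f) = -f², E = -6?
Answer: -25451/4 ≈ -6362.8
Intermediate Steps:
t(X) = 30/(24 + X) (t(X) = (36 - 6)/(24 + X) = 30/(24 + X))
-6363 - t(W(12)) = -6363 - 30/(24 - 1*12²) = -6363 - 30/(24 - 1*144) = -6363 - 30/(24 - 144) = -6363 - 30/(-120) = -6363 - 30*(-1)/120 = -6363 - 1*(-¼) = -6363 + ¼ = -25451/4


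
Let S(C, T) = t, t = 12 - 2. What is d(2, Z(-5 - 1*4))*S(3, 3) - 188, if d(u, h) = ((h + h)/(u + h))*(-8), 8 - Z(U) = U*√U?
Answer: -285292/829 - 8640*I/829 ≈ -344.14 - 10.422*I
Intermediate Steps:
t = 10
S(C, T) = 10
Z(U) = 8 - U^(3/2) (Z(U) = 8 - U*√U = 8 - U^(3/2))
d(u, h) = -16*h/(h + u) (d(u, h) = ((2*h)/(h + u))*(-8) = (2*h/(h + u))*(-8) = -16*h/(h + u))
d(2, Z(-5 - 1*4))*S(3, 3) - 188 = -16*(8 - (-5 - 1*4)^(3/2))/((8 - (-5 - 1*4)^(3/2)) + 2)*10 - 188 = -16*(8 - (-5 - 4)^(3/2))/((8 - (-5 - 4)^(3/2)) + 2)*10 - 188 = -16*(8 - (-9)^(3/2))/((8 - (-9)^(3/2)) + 2)*10 - 188 = -16*(8 - (-27)*I)/((8 - (-27)*I) + 2)*10 - 188 = -16*(8 + 27*I)/((8 + 27*I) + 2)*10 - 188 = -16*(8 + 27*I)/(10 + 27*I)*10 - 188 = -16*(8 + 27*I)*(10 - 27*I)/829*10 - 188 = -160*(8 + 27*I)*(10 - 27*I)/829 - 188 = -188 - 160*(8 + 27*I)*(10 - 27*I)/829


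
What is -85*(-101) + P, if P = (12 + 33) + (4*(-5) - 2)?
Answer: 8608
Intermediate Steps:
P = 23 (P = 45 + (-20 - 2) = 45 - 22 = 23)
-85*(-101) + P = -85*(-101) + 23 = 8585 + 23 = 8608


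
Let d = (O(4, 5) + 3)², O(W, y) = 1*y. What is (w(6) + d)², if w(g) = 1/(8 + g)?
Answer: 804609/196 ≈ 4105.1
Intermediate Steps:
O(W, y) = y
d = 64 (d = (5 + 3)² = 8² = 64)
(w(6) + d)² = (1/(8 + 6) + 64)² = (1/14 + 64)² = (897/14)² = 804609/196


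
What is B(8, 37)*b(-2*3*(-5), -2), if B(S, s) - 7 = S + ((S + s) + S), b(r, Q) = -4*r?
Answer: -8160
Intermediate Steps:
B(S, s) = 7 + s + 3*S (B(S, s) = 7 + (S + ((S + s) + S)) = 7 + (S + (s + 2*S)) = 7 + (s + 3*S) = 7 + s + 3*S)
B(8, 37)*b(-2*3*(-5), -2) = (7 + 37 + 3*8)*(-4*(-2*3)*(-5)) = (7 + 37 + 24)*(-(-24)*(-5)) = 68*(-4*30) = 68*(-120) = -8160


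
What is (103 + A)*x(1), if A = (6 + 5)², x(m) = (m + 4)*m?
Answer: 1120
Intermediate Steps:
x(m) = m*(4 + m) (x(m) = (4 + m)*m = m*(4 + m))
A = 121 (A = 11² = 121)
(103 + A)*x(1) = (103 + 121)*(1*(4 + 1)) = 224*(1*5) = 224*5 = 1120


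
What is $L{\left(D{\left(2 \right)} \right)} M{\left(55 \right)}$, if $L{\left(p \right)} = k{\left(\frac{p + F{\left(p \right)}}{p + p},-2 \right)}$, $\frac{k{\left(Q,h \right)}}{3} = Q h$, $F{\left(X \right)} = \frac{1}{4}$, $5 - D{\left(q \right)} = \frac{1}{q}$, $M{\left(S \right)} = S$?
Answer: $- \frac{1045}{6} \approx -174.17$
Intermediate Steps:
$D{\left(q \right)} = 5 - \frac{1}{q}$
$F{\left(X \right)} = \frac{1}{4}$
$k{\left(Q,h \right)} = 3 Q h$
$L{\left(p \right)} = - \frac{3 \left(\frac{1}{4} + p\right)}{p}$ ($L{\left(p \right)} = 3 \frac{p + \frac{1}{4}}{p + p} \left(-2\right) = 3 \frac{\frac{1}{4} + p}{2 p} \left(-2\right) = - \frac{3 \left(\frac{1}{4} + p\right)}{p}$)
$L{\left(D{\left(2 \right)} \right)} M{\left(55 \right)} = \left(-3 - \frac{3}{4 \left(5 - \frac{1}{2}\right)}\right) 55 = \left(-3 - \frac{3}{4 \cdot \frac{9}{2}}\right) 55 = \left(-3 - \frac{1}{6}\right) 55 = \left(- \frac{19}{6}\right) 55 = - \frac{1045}{6}$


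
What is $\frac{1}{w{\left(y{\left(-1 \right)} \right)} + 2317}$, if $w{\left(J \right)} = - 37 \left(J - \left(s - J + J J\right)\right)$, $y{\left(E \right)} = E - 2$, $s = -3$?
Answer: $\frac{1}{2761} \approx 0.00036219$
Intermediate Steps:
$y{\left(E \right)} = -2 + E$
$w{\left(J \right)} = -111 - 74 J + 37 J^{2}$ ($w{\left(J \right)} = - 37 \left(J - \left(-3 - J + J J\right)\right) = - 37 \left(J - \left(-3 + J^{2} - J\right)\right) = - 37 \left(J + \left(3 + J - J^{2}\right)\right) = - 37 \left(3 - J^{2} + 2 J\right) = -111 - 74 J + 37 J^{2}$)
$\frac{1}{w{\left(y{\left(-1 \right)} \right)} + 2317} = \frac{1}{\left(-111 - 74 \left(-2 - 1\right) + 37 \left(-2 - 1\right)^{2}\right) + 2317} = \frac{1}{\left(-111 - -222 + 37 \left(-3\right)^{2}\right) + 2317} = \frac{1}{\left(-111 + 222 + 37 \cdot 9\right) + 2317} = \frac{1}{\left(-111 + 222 + 333\right) + 2317} = \frac{1}{444 + 2317} = \frac{1}{2761}$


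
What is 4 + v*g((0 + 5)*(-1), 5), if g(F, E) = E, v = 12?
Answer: 64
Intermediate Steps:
4 + v*g((0 + 5)*(-1), 5) = 4 + 12*5 = 4 + 60 = 64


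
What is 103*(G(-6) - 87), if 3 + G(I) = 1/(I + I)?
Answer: -111343/12 ≈ -9278.6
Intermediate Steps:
G(I) = -3 + 1/(2*I) (G(I) = -3 + 1/(I + I) = -3 + 1/(2*I))
103*(G(-6) - 87) = 103*((-3 + (½)/(-6)) - 87) = 103*((-3 + (½)*(-⅙)) - 87) = 103*((-3 - 1/12) - 87) = 103*(-37/12 - 87) = 103*(-1081/12) = -111343/12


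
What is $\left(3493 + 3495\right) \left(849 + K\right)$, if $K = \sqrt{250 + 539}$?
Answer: $5932812 + 6988 \sqrt{789} \approx 6.1291 \cdot 10^{6}$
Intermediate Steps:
$K = \sqrt{789} \approx 28.089$
$\left(3493 + 3495\right) \left(849 + K\right) = \left(3493 + 3495\right) \left(849 + \sqrt{789}\right) = 6988 \left(849 + \sqrt{789}\right) = 5932812 + 6988 \sqrt{789}$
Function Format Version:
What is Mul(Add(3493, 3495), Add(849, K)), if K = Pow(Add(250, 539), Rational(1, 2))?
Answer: Add(5932812, Mul(6988, Pow(789, Rational(1, 2)))) ≈ 6.1291e+6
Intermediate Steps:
K = Pow(789, Rational(1, 2)) ≈ 28.089
Mul(Add(3493, 3495), Add(849, K)) = Mul(Add(3493, 3495), Add(849, Pow(789, Rational(1, 2)))) = Mul(6988, Add(849, Pow(789, Rational(1, 2)))) = Add(5932812, Mul(6988, Pow(789, Rational(1, 2))))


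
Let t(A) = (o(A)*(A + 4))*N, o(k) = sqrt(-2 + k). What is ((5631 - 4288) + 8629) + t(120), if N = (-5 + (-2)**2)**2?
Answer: 9972 + 124*sqrt(118) ≈ 11319.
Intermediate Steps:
N = 1 (N = (-5 + 4)**2 = (-1)**2 = 1)
t(A) = sqrt(-2 + A)*(4 + A) (t(A) = (sqrt(-2 + A)*(A + 4))*1 = (sqrt(-2 + A)*(4 + A))*1 = sqrt(-2 + A)*(4 + A))
((5631 - 4288) + 8629) + t(120) = ((5631 - 4288) + 8629) + sqrt(-2 + 120)*(4 + 120) = (1343 + 8629) + sqrt(118)*124 = 9972 + 124*sqrt(118)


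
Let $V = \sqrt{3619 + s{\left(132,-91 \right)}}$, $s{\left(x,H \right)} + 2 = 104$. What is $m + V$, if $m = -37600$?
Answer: $-37539$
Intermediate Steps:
$s{\left(x,H \right)} = 102$ ($s{\left(x,H \right)} = -2 + 104 = 102$)
$V = 61$ ($V = \sqrt{3619 + 102} = \sqrt{3721} = 61$)
$m + V = -37600 + 61 = -37539$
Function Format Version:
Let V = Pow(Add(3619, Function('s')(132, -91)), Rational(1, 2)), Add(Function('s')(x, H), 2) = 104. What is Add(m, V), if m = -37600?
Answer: -37539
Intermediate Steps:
Function('s')(x, H) = 102 (Function('s')(x, H) = Add(-2, 104) = 102)
V = 61 (V = Pow(Add(3619, 102), Rational(1, 2)) = Pow(3721, Rational(1, 2)) = 61)
Add(m, V) = Add(-37600, 61) = -37539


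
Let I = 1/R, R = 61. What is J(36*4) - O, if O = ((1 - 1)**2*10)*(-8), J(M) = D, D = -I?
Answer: -1/61 ≈ -0.016393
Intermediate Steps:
I = 1/61 ≈ 0.016393
D = -1/61 (D = -1*1/61 = -1/61 ≈ -0.016393)
J(M) = -1/61
O = 0 (O = (0**2*10)*(-8) = (0*10)*(-8) = 0*(-8) = 0)
J(36*4) - O = -1/61 - 1*0 = -1/61 + 0 = -1/61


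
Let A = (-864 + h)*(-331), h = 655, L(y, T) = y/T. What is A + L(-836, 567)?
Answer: 39223657/567 ≈ 69178.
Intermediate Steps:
A = 69179 (A = (-864 + 655)*(-331) = -209*(-331) = 69179)
A + L(-836, 567) = 69179 - 836/567 = 39223657/567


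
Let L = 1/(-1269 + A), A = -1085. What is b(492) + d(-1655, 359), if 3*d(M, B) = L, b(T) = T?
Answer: 3474503/7062 ≈ 492.00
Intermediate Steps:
L = -1/2354 (L = 1/(-1269 - 1085) = 1/(-2354) = -1/2354 ≈ -0.00042481)
d(M, B) = -1/7062 (d(M, B) = (1/3)*(-1/2354) = -1/7062)
b(492) + d(-1655, 359) = 492 - 1/7062 = 3474503/7062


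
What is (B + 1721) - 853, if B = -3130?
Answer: -2262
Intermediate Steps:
(B + 1721) - 853 = (-3130 + 1721) - 853 = -1409 - 853 = -2262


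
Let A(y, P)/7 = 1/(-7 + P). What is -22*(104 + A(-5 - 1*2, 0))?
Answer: -2266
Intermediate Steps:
A(y, P) = 7/(-7 + P)
-22*(104 + A(-5 - 1*2, 0)) = -22*(104 + 7/(-7 + 0)) = -22*(104 + 7/(-7)) = -22*(104 + 7*(-⅐)) = -22*(104 - 1) = -22*103 = -2266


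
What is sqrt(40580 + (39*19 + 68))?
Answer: sqrt(41389) ≈ 203.44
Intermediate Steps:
sqrt(40580 + (39*19 + 68)) = sqrt(40580 + (741 + 68)) = sqrt(40580 + 809) = sqrt(41389)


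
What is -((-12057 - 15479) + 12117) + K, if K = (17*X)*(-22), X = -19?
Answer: 22525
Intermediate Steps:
K = 7106 (K = (17*(-19))*(-22) = -323*(-22) = 7106)
-((-12057 - 15479) + 12117) + K = -((-12057 - 15479) + 12117) + 7106 = -(-27536 + 12117) + 7106 = -1*(-15419) + 7106 = 15419 + 7106 = 22525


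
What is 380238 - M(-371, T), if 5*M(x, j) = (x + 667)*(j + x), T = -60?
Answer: 2028766/5 ≈ 4.0575e+5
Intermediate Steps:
M(x, j) = (667 + x)*(j + x)/5 (M(x, j) = ((x + 667)*(j + x))/5 = ((667 + x)*(j + x))/5 = (667 + x)*(j + x)/5)
380238 - M(-371, T) = 380238 - ((1/5)*(-371)**2 + (667/5)*(-60) + (667/5)*(-371) + (1/5)*(-60)*(-371)) = 380238 - ((1/5)*137641 - 8004 - 247457/5 + 4452) = 380238 - (137641/5 - 8004 - 247457/5 + 4452) = 380238 - 1*(-127576/5) = 380238 + 127576/5 = 2028766/5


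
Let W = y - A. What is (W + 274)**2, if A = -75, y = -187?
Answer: 26244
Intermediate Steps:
W = -112 (W = -187 - 1*(-75) = -187 + 75 = -112)
(W + 274)**2 = (-112 + 274)**2 = 162**2 = 26244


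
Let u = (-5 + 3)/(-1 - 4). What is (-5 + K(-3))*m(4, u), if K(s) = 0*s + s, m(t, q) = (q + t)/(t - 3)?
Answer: -176/5 ≈ -35.200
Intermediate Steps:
u = ⅖ (u = -2/(-5) = -2*(-⅕) = ⅖ ≈ 0.40000)
m(t, q) = (q + t)/(-3 + t)
K(s) = s (K(s) = 0 + s = s)
(-5 + K(-3))*m(4, u) = (-5 - 3)*((⅖ + 4)/(-3 + 4)) = -8*22/(1*5) = -8*22/5 = -176/5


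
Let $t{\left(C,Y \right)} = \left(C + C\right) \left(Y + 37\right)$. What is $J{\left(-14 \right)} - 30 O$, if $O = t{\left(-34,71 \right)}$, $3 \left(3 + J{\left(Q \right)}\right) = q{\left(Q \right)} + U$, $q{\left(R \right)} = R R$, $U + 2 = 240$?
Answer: $\frac{661385}{3} \approx 2.2046 \cdot 10^{5}$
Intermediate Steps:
$U = 238$ ($U = -2 + 240 = 238$)
$q{\left(R \right)} = R^{2}$
$t{\left(C,Y \right)} = 2 C \left(37 + Y\right)$
$J{\left(Q \right)} = \frac{229}{3} + \frac{Q^{2}}{3}$ ($J{\left(Q \right)} = -3 + \frac{Q^{2} + 238}{3} = -3 + \frac{238 + Q^{2}}{3} = -3 + \left(\frac{238}{3} + \frac{Q^{2}}{3}\right) = \frac{229}{3} + \frac{Q^{2}}{3}$)
$O = -7344$ ($O = 2 \left(-34\right) \left(37 + 71\right) = 2 \left(-34\right) 108 = -7344$)
$J{\left(-14 \right)} - 30 O = \left(\frac{229}{3} + \frac{\left(-14\right)^{2}}{3}\right) - 30 \left(-7344\right) = \left(\frac{229}{3} + \frac{1}{3} \cdot 196\right) - -220320 = \left(\frac{229}{3} + \frac{196}{3}\right) + 220320 = \frac{425}{3} + 220320 = \frac{661385}{3}$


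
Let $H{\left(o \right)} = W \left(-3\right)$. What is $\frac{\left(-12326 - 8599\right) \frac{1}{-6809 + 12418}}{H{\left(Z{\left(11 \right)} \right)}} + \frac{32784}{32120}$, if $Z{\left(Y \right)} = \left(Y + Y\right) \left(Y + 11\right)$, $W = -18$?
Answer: $\frac{42859739}{45040270} \approx 0.95159$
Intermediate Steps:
$Z{\left(Y \right)} = 2 Y \left(11 + Y\right)$
$H{\left(o \right)} = 54$ ($H{\left(o \right)} = \left(-18\right) \left(-3\right) = 54$)
$\frac{\left(-12326 - 8599\right) \frac{1}{-6809 + 12418}}{H{\left(Z{\left(11 \right)} \right)}} + \frac{32784}{32120} = \frac{\left(-12326 - 8599\right) \frac{1}{-6809 + 12418}}{54} + \frac{32784}{32120} = - \frac{20925}{5609} \cdot \frac{1}{54} + 32784 \cdot \frac{1}{32120} = \left(-20925\right) \frac{1}{5609} \cdot \frac{1}{54} + \frac{4098}{4015} = \left(- \frac{20925}{5609}\right) \frac{1}{54} + \frac{4098}{4015} = - \frac{775}{11218} + \frac{4098}{4015} = \frac{42859739}{45040270}$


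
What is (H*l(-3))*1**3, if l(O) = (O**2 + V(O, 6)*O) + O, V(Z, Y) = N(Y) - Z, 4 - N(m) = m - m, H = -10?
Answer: 150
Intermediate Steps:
N(m) = 4 (N(m) = 4 - (m - m) = 4 - 1*0 = 4 + 0 = 4)
V(Z, Y) = 4 - Z
l(O) = O + O**2 + O*(4 - O) (l(O) = (O**2 + (4 - O)*O) + O = (O**2 + O*(4 - O)) + O = O + O**2 + O*(4 - O))
(H*l(-3))*1**3 = -50*(-3)*1**3 = -10*(-15)*1 = 150*1 = 150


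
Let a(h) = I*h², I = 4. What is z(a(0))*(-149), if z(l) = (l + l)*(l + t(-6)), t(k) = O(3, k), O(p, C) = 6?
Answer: 0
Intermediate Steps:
a(h) = 4*h²
t(k) = 6
z(l) = 2*l*(6 + l) (z(l) = (l + l)*(l + 6) = (2*l)*(6 + l) = 2*l*(6 + l))
z(a(0))*(-149) = (2*(4*0²)*(6 + 4*0²))*(-149) = (2*(4*0)*(6 + 4*0))*(-149) = (2*0*(6 + 0))*(-149) = (2*0*6)*(-149) = 0*(-149) = 0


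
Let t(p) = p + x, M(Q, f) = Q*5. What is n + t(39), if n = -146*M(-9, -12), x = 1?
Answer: 6610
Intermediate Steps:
M(Q, f) = 5*Q
n = 6570 (n = -730*(-9) = -146*(-45) = 6570)
t(p) = 1 + p (t(p) = p + 1 = 1 + p)
n + t(39) = 6570 + (1 + 39) = 6570 + 40 = 6610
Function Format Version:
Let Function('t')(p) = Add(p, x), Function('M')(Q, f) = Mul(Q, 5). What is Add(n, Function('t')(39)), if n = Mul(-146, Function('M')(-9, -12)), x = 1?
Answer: 6610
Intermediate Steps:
Function('M')(Q, f) = Mul(5, Q)
n = 6570 (n = Mul(-146, Mul(5, -9)) = Mul(-146, -45) = 6570)
Function('t')(p) = Add(1, p) (Function('t')(p) = Add(p, 1) = Add(1, p))
Add(n, Function('t')(39)) = Add(6570, Add(1, 39)) = Add(6570, 40) = 6610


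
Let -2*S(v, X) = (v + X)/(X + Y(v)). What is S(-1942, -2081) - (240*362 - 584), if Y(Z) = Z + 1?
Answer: -694169047/8044 ≈ -86297.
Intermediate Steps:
Y(Z) = 1 + Z
S(v, X) = -(X + v)/(2*(1 + X + v)) (S(v, X) = -(v + X)/(2*(X + (1 + v))) = -(X + v)/(2*(1 + X + v)))
S(-1942, -2081) - (240*362 - 584) = (-1*(-2081) - 1*(-1942))/(2*(1 - 2081 - 1942)) - (240*362 - 584) = (1/2)*(2081 + 1942)/(-4022) - (86880 - 584) = (1/2)*(-1/4022)*4023 - 1*86296 = -4023/8044 - 86296 = -694169047/8044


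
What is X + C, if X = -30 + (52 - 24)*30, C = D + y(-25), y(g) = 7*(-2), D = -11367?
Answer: -10571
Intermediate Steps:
y(g) = -14
C = -11381 (C = -11367 - 14 = -11381)
X = 810 (X = -30 + 28*30 = -30 + 840 = 810)
X + C = 810 - 11381 = -10571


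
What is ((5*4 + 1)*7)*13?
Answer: 1911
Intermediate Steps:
((5*4 + 1)*7)*13 = ((20 + 1)*7)*13 = (21*7)*13 = 147*13 = 1911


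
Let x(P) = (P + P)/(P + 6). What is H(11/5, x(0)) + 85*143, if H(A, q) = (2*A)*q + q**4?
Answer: 12155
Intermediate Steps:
x(P) = 2*P/(6 + P) (x(P) = (2*P)/(6 + P) = 2*P/(6 + P))
H(A, q) = q**4 + 2*A*q (H(A, q) = 2*A*q + q**4 = q**4 + 2*A*q)
H(11/5, x(0)) + 85*143 = (2*0/(6 + 0))*((2*0/(6 + 0))**3 + 2*(11/5)) + 85*143 = (2*0/6)*((2*0/6)**3 + 2*(11*(1/5))) + 12155 = (2*0*(1/6))*((2*0*(1/6))**3 + 2*(11/5)) + 12155 = 0*(0**3 + 22/5) + 12155 = 0*(0 + 22/5) + 12155 = 0*(22/5) + 12155 = 0 + 12155 = 12155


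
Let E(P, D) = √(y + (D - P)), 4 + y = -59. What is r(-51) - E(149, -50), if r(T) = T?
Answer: -51 - I*√262 ≈ -51.0 - 16.186*I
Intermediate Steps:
y = -63 (y = -4 - 59 = -63)
E(P, D) = √(-63 + D - P) (E(P, D) = √(-63 + (D - P)) = √(-63 + D - P))
r(-51) - E(149, -50) = -51 - √(-63 - 50 - 1*149) = -51 - √(-63 - 50 - 149) = -51 - √(-262) = -51 - I*√262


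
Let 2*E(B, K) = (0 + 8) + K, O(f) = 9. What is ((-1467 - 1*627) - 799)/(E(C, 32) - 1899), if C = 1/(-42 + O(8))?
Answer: 2893/1879 ≈ 1.5396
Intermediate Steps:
C = -1/33 (C = 1/(-42 + 9) = 1/(-33) = -1/33 ≈ -0.030303)
E(B, K) = 4 + K/2 (E(B, K) = ((0 + 8) + K)/2 = (8 + K)/2 = 4 + K/2)
((-1467 - 1*627) - 799)/(E(C, 32) - 1899) = ((-1467 - 1*627) - 799)/((4 + (½)*32) - 1899) = ((-1467 - 627) - 799)/((4 + 16) - 1899) = (-2094 - 799)/(20 - 1899) = -2893/(-1879) = -2893*(-1/1879) = 2893/1879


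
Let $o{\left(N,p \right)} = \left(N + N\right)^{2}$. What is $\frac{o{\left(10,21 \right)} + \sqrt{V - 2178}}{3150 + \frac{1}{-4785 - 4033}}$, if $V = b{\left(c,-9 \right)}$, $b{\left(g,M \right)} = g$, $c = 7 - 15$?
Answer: $\frac{3527200}{27776699} + \frac{8818 i \sqrt{2186}}{27776699} \approx 0.12698 + 0.014843 i$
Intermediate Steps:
$c = -8$
$o{\left(N,p \right)} = 4 N^{2}$ ($o{\left(N,p \right)} = \left(2 N\right)^{2} = 4 N^{2}$)
$V = -8$
$\frac{o{\left(10,21 \right)} + \sqrt{V - 2178}}{3150 + \frac{1}{-4785 - 4033}} = \frac{4 \cdot 10^{2} + \sqrt{-8 - 2178}}{3150 + \frac{1}{-4785 - 4033}} = \frac{4 \cdot 100 + \sqrt{-2186}}{3150 + \frac{1}{-8818}} = \frac{400 + i \sqrt{2186}}{3150 - \frac{1}{8818}} = \frac{400 + i \sqrt{2186}}{\frac{27776699}{8818}} = \left(400 + i \sqrt{2186}\right) \frac{8818}{27776699} = \frac{3527200}{27776699} + \frac{8818 i \sqrt{2186}}{27776699}$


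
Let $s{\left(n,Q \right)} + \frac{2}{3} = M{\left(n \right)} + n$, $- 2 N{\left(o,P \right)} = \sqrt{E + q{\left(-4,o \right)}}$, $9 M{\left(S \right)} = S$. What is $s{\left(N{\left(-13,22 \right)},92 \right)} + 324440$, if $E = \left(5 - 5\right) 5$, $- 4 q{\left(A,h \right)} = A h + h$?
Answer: $\frac{973318}{3} - \frac{5 i \sqrt{39}}{18} \approx 3.2444 \cdot 10^{5} - 1.7347 i$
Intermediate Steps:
$q{\left(A,h \right)} = - \frac{h}{4} - \frac{A h}{4}$ ($q{\left(A,h \right)} = - \frac{A h + h}{4} = - \frac{h + A h}{4} = - \frac{h}{4} - \frac{A h}{4}$)
$E = 0$ ($E = 0 \cdot 5 = 0$)
$M{\left(S \right)} = \frac{S}{9}$
$N{\left(o,P \right)} = - \frac{\sqrt{3} \sqrt{o}}{4}$ ($N{\left(o,P \right)} = - \frac{\sqrt{0 - \frac{o \left(1 - 4\right)}{4}}}{2} = - \frac{\sqrt{0 - \frac{1}{4} o \left(-3\right)}}{2} = - \frac{\sqrt{0 + \frac{3 o}{4}}}{2} = - \frac{\sqrt{\frac{3 o}{4}}}{2} = - \frac{\frac{1}{2} \sqrt{3} \sqrt{o}}{2} = - \frac{\sqrt{3} \sqrt{o}}{4}$)
$s{\left(n,Q \right)} = - \frac{2}{3} + \frac{10 n}{9}$ ($s{\left(n,Q \right)} = - \frac{2}{3} + \left(\frac{n}{9} + n\right) = - \frac{2}{3} + \frac{10 n}{9}$)
$s{\left(N{\left(-13,22 \right)},92 \right)} + 324440 = \left(- \frac{2}{3} + \frac{10 \left(- \frac{\sqrt{3} \sqrt{-13}}{4}\right)}{9}\right) + 324440 = \left(- \frac{2}{3} + \frac{10 \left(- \frac{\sqrt{3} i \sqrt{13}}{4}\right)}{9}\right) + 324440 = \left(- \frac{2}{3} + \frac{10 \left(- \frac{i \sqrt{39}}{4}\right)}{9}\right) + 324440 = \left(- \frac{2}{3} - \frac{5 i \sqrt{39}}{18}\right) + 324440 = \frac{973318}{3} - \frac{5 i \sqrt{39}}{18}$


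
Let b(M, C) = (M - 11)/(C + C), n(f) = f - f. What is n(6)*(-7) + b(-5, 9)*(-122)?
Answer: 976/9 ≈ 108.44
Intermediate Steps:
n(f) = 0
b(M, C) = (-11 + M)/(2*C) (b(M, C) = (-11 + M)/((2*C)) = (-11 + M)*(1/(2*C)) = (-11 + M)/(2*C))
n(6)*(-7) + b(-5, 9)*(-122) = 0*(-7) + ((½)*(-11 - 5)/9)*(-122) = 0 + ((½)*(⅑)*(-16))*(-122) = 0 - 8/9*(-122) = 0 + 976/9 = 976/9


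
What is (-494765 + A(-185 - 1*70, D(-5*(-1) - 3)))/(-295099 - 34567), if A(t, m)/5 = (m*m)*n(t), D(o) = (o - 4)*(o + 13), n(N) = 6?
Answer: 467765/329666 ≈ 1.4189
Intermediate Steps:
D(o) = (-4 + o)*(13 + o)
A(t, m) = 30*m² (A(t, m) = 5*((m*m)*6) = 5*(m²*6) = 5*(6*m²) = 30*m²)
(-494765 + A(-185 - 1*70, D(-5*(-1) - 3)))/(-295099 - 34567) = (-494765 + 30*(-52 + (-5*(-1) - 3)² + 9*(-5*(-1) - 3))²)/(-295099 - 34567) = (-494765 + 30*(-52 + (5 - 3)² + 9*(5 - 3))²)/(-329666) = (-494765 + 30*(-52 + 2² + 9*2)²)*(-1/329666) = (-494765 + 30*(-52 + 4 + 18)²)*(-1/329666) = (-494765 + 30*(-30)²)*(-1/329666) = (-494765 + 30*900)*(-1/329666) = (-494765 + 27000)*(-1/329666) = -467765*(-1/329666) = 467765/329666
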